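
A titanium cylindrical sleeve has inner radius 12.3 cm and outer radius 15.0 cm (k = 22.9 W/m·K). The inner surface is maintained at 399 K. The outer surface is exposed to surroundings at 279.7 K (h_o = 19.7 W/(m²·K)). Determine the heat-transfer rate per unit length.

Q' = 2.16 kW/m

Treat each layer as a resistance in series:
  R'_titanium = ln(0.150/0.123)/(2πk) = 0.1985/(2π·22.9) = 0.001379 m·K/W
  R'_conv,out = 1/(2πr h) = 1/(2π·0.150·19.7) = 0.05386 m·K/W
ΣR = 0.001379 + 0.05386 = 0.05524 m·K/W
Q' = ΔT/ΣR = (399 K − 279.7 K)/0.05524 = 2160 W/m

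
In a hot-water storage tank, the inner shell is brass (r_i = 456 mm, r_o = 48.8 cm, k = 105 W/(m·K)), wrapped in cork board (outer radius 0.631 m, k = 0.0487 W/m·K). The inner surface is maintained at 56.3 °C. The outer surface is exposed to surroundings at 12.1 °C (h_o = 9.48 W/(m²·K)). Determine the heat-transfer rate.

Resistance network (inner→outer):
  R_brass = (1/0.456 − 1/0.488)/(4πk) = 0.1438/(4π·105) = 1.090×10^-4 K/W
  R_cork board = (1/0.488 − 1/0.631)/(4πk) = 0.4644/(4π·0.0487) = 0.7588 K/W
  R_conv,out = 1/(4πr²h) = 1/(4π·0.631²·9.48) = 0.02108 K/W
ΣR = 1.090×10^-4 + 0.7588 + 0.02108 = 0.7800 K/W
Q = ΔT/ΣR = (56.3 °C − 12.1 °C)/0.7800 = 56.7 W

Q = 56.7 W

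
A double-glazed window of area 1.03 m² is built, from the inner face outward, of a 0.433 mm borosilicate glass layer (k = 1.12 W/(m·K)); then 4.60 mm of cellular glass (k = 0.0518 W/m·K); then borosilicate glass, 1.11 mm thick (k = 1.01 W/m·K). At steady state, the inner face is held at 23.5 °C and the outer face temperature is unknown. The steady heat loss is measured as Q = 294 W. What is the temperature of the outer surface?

T_out = -2.27 °C

Series resistances:
  R_borosilicate glass = L/(kA) = 4.33×10^-4/(1.12·1.03) = 3.753×10^-4 K/W
  R_cellular glass = L/(kA) = 0.00460/(0.0518·1.03) = 0.08622 K/W
  R_borosilicate glass = L/(kA) = 0.00111/(1.01·1.03) = 0.001067 K/W
ΣR = 0.08766 K/W
ΔT = Q·ΣR = 294 × 0.08766 = 25.77 K
Heat flows outward, so T_out = T_in − ΔT = 23.5 − 25.77 = -2.27 °C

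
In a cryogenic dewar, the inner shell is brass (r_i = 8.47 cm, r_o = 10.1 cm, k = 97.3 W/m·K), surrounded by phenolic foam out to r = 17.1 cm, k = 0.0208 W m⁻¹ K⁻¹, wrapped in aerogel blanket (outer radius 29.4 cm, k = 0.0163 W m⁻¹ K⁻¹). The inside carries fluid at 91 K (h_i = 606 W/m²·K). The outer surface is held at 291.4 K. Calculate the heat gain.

Treat each layer as a resistance in series:
  R_conv,in = 1/(4πr²h) = 1/(4π·0.0847²·606) = 0.01830 K/W
  R_brass = (1/0.0847 − 1/0.101)/(4πk) = 1.905/(4π·97.3) = 0.001558 K/W
  R_phenolic foam = (1/0.101 − 1/0.171)/(4πk) = 4.053/(4π·0.0208) = 15.51 K/W
  R_aerogel blanket = (1/0.171 − 1/0.294)/(4πk) = 2.447/(4π·0.0163) = 11.94 K/W
ΣR = 0.01830 + 0.001558 + 15.51 + 11.94 = 27.47 K/W
Q = ΔT/ΣR = (91 K − 291.4 K)/27.47 = -7.30 W
(Negative Q ⇒ heat flows inward; heat gain = 7.30 W.)

Q = 7.30 W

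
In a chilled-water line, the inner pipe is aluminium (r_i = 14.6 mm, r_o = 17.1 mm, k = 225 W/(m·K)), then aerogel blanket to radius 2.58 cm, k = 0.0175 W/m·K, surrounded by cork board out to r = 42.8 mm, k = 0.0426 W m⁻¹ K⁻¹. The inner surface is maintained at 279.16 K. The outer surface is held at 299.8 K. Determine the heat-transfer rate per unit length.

Resistance network (inner→outer):
  R'_aluminium = ln(0.0171/0.0146)/(2πk) = 0.1581/(2π·225) = 1.118×10^-4 m·K/W
  R'_aerogel blanket = ln(0.0258/0.0171)/(2πk) = 0.4113/(2π·0.0175) = 3.741 m·K/W
  R'_cork board = ln(0.0428/0.0258)/(2πk) = 0.5062/(2π·0.0426) = 1.891 m·K/W
ΣR = 1.118×10^-4 + 3.741 + 1.891 = 5.632 m·K/W
Q' = ΔT/ΣR = (279.16 K − 299.8 K)/5.632 = -3.66 W/m
(Negative Q' ⇒ heat flows inward; heat gain = 3.66 W/m.)

Q' = 3.66 W/m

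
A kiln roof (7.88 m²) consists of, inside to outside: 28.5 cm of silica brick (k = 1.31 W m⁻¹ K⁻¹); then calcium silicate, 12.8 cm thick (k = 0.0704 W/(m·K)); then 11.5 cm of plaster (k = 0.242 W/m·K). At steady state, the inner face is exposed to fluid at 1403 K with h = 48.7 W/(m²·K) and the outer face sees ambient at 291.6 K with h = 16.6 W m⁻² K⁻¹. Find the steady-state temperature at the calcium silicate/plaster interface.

T = 521 K

Resistance network (inner→outer):
  R_conv,in = 1/(hA) = 1/(48.7·7.88) = 0.002606 K/W
  R_silica brick = L/(kA) = 0.285/(1.31·7.88) = 0.02761 K/W
  R_calcium silicate = L/(kA) = 0.128/(0.0704·7.88) = 0.2307 K/W
  R_plaster = L/(kA) = 0.115/(0.242·7.88) = 0.06031 K/W
  R_conv,out = 1/(hA) = 1/(16.6·7.88) = 0.007645 K/W
ΣR = 0.002606 + 0.02761 + 0.2307 + 0.06031 + 0.007645 = 0.3289 K/W
Q = ΔT/ΣR = (1403 K − 291.6 K)/0.3289 = 3379 W
From the inner boundary to the calcium silicate/plaster interface, ΣR_partial = 0.2609 K/W.
T_interface = T_in − Q·ΣR_partial = 1403 K − (3379)(0.2609) = 521 K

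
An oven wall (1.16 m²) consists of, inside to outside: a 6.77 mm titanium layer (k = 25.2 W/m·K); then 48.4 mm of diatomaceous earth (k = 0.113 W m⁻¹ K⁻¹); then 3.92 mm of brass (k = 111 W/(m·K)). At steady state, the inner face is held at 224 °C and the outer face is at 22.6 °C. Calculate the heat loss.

Q = 545 W

Series thermal resistances, inner to outer:
  R_titanium = L/(kA) = 0.00677/(25.2·1.16) = 2.316×10^-4 K/W
  R_diatomaceous earth = L/(kA) = 0.0484/(0.113·1.16) = 0.3692 K/W
  R_brass = L/(kA) = 0.00392/(111·1.16) = 3.044×10^-5 K/W
ΣR = 2.316×10^-4 + 0.3692 + 3.044×10^-5 = 0.3695 K/W
Q = ΔT/ΣR = (224 °C − 22.6 °C)/0.3695 = 545 W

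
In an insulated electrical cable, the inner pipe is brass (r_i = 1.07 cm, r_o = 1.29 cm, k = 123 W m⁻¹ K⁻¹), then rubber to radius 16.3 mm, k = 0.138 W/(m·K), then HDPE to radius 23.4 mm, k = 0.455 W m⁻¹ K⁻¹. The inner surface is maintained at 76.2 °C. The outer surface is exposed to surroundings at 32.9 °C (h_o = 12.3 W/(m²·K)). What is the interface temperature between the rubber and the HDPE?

Resistance network (inner→outer):
  R'_brass = ln(0.0129/0.0107)/(2πk) = 0.1870/(2π·123) = 2.419×10^-4 m·K/W
  R'_rubber = ln(0.0163/0.0129)/(2πk) = 0.2339/(2π·0.138) = 0.2698 m·K/W
  R'_HDPE = ln(0.0234/0.0163)/(2πk) = 0.3616/(2π·0.455) = 0.1265 m·K/W
  R'_conv,out = 1/(2πr h) = 1/(2π·0.0234·12.3) = 0.5530 m·K/W
ΣR = 2.419×10^-4 + 0.2698 + 0.1265 + 0.5530 = 0.9495 m·K/W
Q' = ΔT/ΣR = (76.2 °C − 32.9 °C)/0.9495 = 45.60 W/m
From the inner boundary to the rubber/HDPE interface, ΣR_partial = 0.2700 m·K/W.
T_interface = T_in − Q'·ΣR_partial = 76.2 °C − (45.60)(0.2700) = 63.9 °C

T = 63.9 °C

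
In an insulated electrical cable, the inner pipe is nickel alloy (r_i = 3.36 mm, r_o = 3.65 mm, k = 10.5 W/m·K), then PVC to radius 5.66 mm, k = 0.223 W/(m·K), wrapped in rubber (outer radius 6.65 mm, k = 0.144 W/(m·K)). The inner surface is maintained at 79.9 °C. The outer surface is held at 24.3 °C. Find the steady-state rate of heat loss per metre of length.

Q' = 113 W/m

Series thermal resistances, inner to outer:
  R'_nickel alloy = ln(0.00365/0.00336)/(2πk) = 0.08279/(2π·10.5) = 0.001255 m·K/W
  R'_PVC = ln(0.00566/0.00365)/(2πk) = 0.4387/(2π·0.223) = 0.3131 m·K/W
  R'_rubber = ln(0.00665/0.00566)/(2πk) = 0.1612/(2π·0.144) = 0.1782 m·K/W
ΣR = 0.001255 + 0.3131 + 0.1782 = 0.4926 m·K/W
Q' = ΔT/ΣR = (79.9 °C − 24.3 °C)/0.4926 = 113 W/m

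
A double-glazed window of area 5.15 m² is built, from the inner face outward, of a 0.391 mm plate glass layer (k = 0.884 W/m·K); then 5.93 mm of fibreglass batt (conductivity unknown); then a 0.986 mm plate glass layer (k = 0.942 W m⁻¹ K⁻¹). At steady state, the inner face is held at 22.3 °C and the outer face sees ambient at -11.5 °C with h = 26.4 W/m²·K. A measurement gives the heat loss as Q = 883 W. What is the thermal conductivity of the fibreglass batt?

ΣR = ΔT/Q = |22.3 − -11.5|/883 = 0.03828 K/W
Known resistances:
  R_plate glass = L/(kA) = 3.91×10^-4/(0.884·5.15) = 8.588×10^-5 K/W
  R_plate glass = L/(kA) = 9.86×10^-4/(0.942·5.15) = 2.032×10^-4 K/W
  R_conv,out = 1/(hA) = 1/(26.4·5.15) = 0.007355 K/W
R_fibreglass batt = ΣR − ΣR_known = 0.03828 − 0.007644 = 0.03064 K/W
L/(kA) = 0.03064 ⇒ k = 0.00593/(0.03064·5.15) = 0.0376 W/m·K

k = 0.0376 W/m·K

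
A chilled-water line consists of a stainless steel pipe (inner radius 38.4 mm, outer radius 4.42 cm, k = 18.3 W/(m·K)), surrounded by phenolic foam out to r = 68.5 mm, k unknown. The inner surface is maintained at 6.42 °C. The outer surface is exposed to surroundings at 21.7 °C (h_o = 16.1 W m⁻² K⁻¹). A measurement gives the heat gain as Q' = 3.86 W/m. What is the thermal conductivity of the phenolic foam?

ΣR = ΔT/Q' = |6.42 − 21.7|/3.86 = 3.959 m·K/W
Known resistances:
  R'_stainless steel = ln(0.0442/0.0384)/(2πk) = 0.1407/(2π·18.3) = 0.001223 m·K/W
  R'_conv,out = 1/(2πr h) = 1/(2π·0.0685·16.1) = 0.1443 m·K/W
R_phenolic foam = ΣR − ΣR_known = 3.959 − 0.1455 = 3.813 m·K/W
ln(r₂/r₁)/(2πk) = 3.813 ⇒ k = 0.4381/(2π·3.813) = 0.0183 W/m·K

k = 0.0183 W/m·K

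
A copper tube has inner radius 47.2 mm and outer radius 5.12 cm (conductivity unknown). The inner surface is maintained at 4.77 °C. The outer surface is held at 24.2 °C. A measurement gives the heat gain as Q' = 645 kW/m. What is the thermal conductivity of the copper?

ΣR = ΔT/Q' = |4.77 − 24.2|/6.45×10^5 = 3.012×10^-5 m·K/W
ln(r₂/r₁)/(2πk) = 3.012×10^-5 ⇒ k = 0.08135/(2π·3.012×10^-5) = 430 W/m·K

k = 430 W/m·K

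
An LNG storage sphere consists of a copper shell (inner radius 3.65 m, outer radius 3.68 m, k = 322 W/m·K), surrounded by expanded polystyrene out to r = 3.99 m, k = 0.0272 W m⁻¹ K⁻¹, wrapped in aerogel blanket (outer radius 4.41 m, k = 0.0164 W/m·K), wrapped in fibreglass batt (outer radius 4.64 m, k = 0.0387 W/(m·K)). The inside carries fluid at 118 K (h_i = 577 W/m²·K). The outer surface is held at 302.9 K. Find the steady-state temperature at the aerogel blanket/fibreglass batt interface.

Series thermal resistances, inner to outer:
  R_conv,in = 1/(4πr²h) = 1/(4π·3.65²·577) = 1.035×10^-5 K/W
  R_copper = (1/3.65 − 1/3.68)/(4πk) = 0.002233/(4π·322) = 5.520×10^-7 K/W
  R_expanded polystyrene = (1/3.68 − 1/3.99)/(4πk) = 0.02111/(4π·0.0272) = 0.06177 K/W
  R_aerogel blanket = (1/3.99 − 1/4.41)/(4πk) = 0.02387/(4π·0.0164) = 0.1158 K/W
  R_fibreglass batt = (1/4.41 − 1/4.64)/(4πk) = 0.01124/(4π·0.0387) = 0.02311 K/W
ΣR = 1.035×10^-5 + 5.520×10^-7 + 0.06177 + 0.1158 + 0.02311 = 0.2007 K/W
Q = ΔT/ΣR = (118 K − 302.9 K)/0.2007 = -921.3 W
From the inner boundary to the aerogel blanket/fibreglass batt interface, ΣR_partial = 0.1776 K/W.
T_interface = T_in − Q·ΣR_partial = 118 K − (-921.3)(0.1776) = 281.6 K

T = 281.6 K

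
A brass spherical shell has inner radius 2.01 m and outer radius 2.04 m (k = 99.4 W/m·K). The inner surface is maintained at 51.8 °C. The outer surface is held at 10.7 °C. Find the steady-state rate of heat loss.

Q = 4πk·ΔT/(1/r₁ − 1/r₂) = 4π × 99.4 × 41.1 / (1/2.01 − 1/2.04) = 7.02×10^6 W

Q = 7.02×10^6 W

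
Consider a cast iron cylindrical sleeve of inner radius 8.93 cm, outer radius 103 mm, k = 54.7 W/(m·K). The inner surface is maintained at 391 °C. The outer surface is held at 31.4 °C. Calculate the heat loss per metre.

Q' = 2πk·ΔT/ln(r₂/r₁) = 2π × 54.7 × 359.6 / ln(0.103/0.0893) = 8.66×10^5 W/m

Q' = 8.66×10^5 W/m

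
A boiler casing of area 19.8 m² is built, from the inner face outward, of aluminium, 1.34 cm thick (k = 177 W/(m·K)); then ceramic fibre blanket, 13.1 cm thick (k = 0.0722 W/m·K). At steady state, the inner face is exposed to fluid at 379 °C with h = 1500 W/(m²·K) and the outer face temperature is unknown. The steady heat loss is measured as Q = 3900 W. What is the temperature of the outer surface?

Sum the resistances:
  R_conv,in = 1/(hA) = 1/(1500·19.8) = 3.367×10^-5 K/W
  R_aluminium = L/(kA) = 0.0134/(177·19.8) = 3.824×10^-6 K/W
  R_ceramic fibre blanket = L/(kA) = 0.131/(0.0722·19.8) = 0.09164 K/W
ΣR = 0.09167 K/W
ΔT = Q·ΣR = 3900 × 0.09167 = 357.5 K
Heat flows outward, so T_out = T_in − ΔT = 379 − 357.5 = 21.5 °C

T_out = 21.5 °C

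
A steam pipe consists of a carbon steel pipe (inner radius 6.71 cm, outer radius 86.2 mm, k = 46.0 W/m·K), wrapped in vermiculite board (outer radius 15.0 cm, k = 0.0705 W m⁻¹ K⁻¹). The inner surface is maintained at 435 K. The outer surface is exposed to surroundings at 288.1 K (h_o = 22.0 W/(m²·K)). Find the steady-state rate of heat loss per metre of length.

Q' = 113 W/m

Resistance network (inner→outer):
  R'_carbon steel = ln(0.0862/0.0671)/(2πk) = 0.2505/(2π·46.0) = 8.667×10^-4 m·K/W
  R'_vermiculite board = ln(0.150/0.0862)/(2πk) = 0.5540/(2π·0.0705) = 1.251 m·K/W
  R'_conv,out = 1/(2πr h) = 1/(2π·0.150·22.0) = 0.04823 m·K/W
ΣR = 8.667×10^-4 + 1.251 + 0.04823 = 1.300 m·K/W
Q' = ΔT/ΣR = (435 K − 288.1 K)/1.300 = 113 W/m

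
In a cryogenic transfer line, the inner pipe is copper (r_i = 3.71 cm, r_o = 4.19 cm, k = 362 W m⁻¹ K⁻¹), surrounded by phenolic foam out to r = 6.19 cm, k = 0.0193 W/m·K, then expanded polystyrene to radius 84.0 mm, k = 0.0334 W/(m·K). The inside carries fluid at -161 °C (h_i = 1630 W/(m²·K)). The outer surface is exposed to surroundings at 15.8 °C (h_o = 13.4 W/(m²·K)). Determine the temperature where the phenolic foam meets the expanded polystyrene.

T = -42.8 °C

Series thermal resistances, inner to outer:
  R'_conv,in = 1/(2πr h) = 1/(2π·0.0371·1630) = 0.002632 m·K/W
  R'_copper = ln(0.0419/0.0371)/(2πk) = 0.1217/(2π·362) = 5.349×10^-5 m·K/W
  R'_phenolic foam = ln(0.0619/0.0419)/(2πk) = 0.3902/(2π·0.0193) = 3.218 m·K/W
  R'_expanded polystyrene = ln(0.0840/0.0619)/(2πk) = 0.3053/(2π·0.0334) = 1.455 m·K/W
  R'_conv,out = 1/(2πr h) = 1/(2π·0.0840·13.4) = 0.1414 m·K/W
ΣR = 0.002632 + 5.349×10^-5 + 3.218 + 1.455 + 0.1414 = 4.817 m·K/W
Q' = ΔT/ΣR = (-161 °C − 15.8 °C)/4.817 = -36.70 W/m
From the inner boundary to the phenolic foam/expanded polystyrene interface, ΣR_partial = 3.221 m·K/W.
T_interface = T_in − Q'·ΣR_partial = -161 °C − (-36.70)(3.221) = -42.8 °C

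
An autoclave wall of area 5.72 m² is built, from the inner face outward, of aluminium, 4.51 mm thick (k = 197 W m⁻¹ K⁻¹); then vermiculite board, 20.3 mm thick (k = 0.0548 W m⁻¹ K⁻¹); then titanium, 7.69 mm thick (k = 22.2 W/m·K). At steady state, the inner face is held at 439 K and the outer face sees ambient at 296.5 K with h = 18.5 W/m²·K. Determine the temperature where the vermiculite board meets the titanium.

T = 314.7 K

Resistance network (inner→outer):
  R_aluminium = L/(kA) = 0.00451/(197·5.72) = 4.002×10^-6 K/W
  R_vermiculite board = L/(kA) = 0.0203/(0.0548·5.72) = 0.06476 K/W
  R_titanium = L/(kA) = 0.00769/(22.2·5.72) = 6.056×10^-5 K/W
  R_conv,out = 1/(hA) = 1/(18.5·5.72) = 0.009450 K/W
ΣR = 4.002×10^-6 + 0.06476 + 6.056×10^-5 + 0.009450 = 0.07427 K/W
Q = ΔT/ΣR = (439 K − 296.5 K)/0.07427 = 1919 W
From the inner boundary to the vermiculite board/titanium interface, ΣR_partial = 0.06476 K/W.
T_interface = T_in − Q·ΣR_partial = 439 K − (1919)(0.06476) = 314.7 K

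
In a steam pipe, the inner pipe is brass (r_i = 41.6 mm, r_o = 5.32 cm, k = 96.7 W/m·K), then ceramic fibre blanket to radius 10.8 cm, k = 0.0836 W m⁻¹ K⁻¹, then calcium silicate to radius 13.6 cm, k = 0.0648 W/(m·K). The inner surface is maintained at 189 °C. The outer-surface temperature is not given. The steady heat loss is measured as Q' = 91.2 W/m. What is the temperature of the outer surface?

T_out = 14.4 °C

Series resistances:
  R'_brass = ln(0.0532/0.0416)/(2πk) = 0.2460/(2π·96.7) = 4.048×10^-4 m·K/W
  R'_ceramic fibre blanket = ln(0.108/0.0532)/(2πk) = 0.7081/(2π·0.0836) = 1.348 m·K/W
  R'_calcium silicate = ln(0.136/0.108)/(2πk) = 0.2305/(2π·0.0648) = 0.5662 m·K/W
ΣR = 1.915 m·K/W
ΔT = Q'·ΣR = 91.2 × 1.915 = 174.6 K
Heat flows outward, so T_out = T_in − ΔT = 189 − 174.6 = 14.4 °C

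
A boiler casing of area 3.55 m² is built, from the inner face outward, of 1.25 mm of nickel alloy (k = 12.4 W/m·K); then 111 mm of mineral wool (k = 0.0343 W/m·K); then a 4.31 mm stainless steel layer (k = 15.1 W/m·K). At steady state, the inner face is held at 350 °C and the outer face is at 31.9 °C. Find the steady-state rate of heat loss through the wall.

Resistance network (inner→outer):
  R_nickel alloy = L/(kA) = 0.00125/(12.4·3.55) = 2.840×10^-5 K/W
  R_mineral wool = L/(kA) = 0.111/(0.0343·3.55) = 0.9116 K/W
  R_stainless steel = L/(kA) = 0.00431/(15.1·3.55) = 8.040×10^-5 K/W
ΣR = 2.840×10^-5 + 0.9116 + 8.040×10^-5 = 0.9117 K/W
Q = ΔT/ΣR = (350 °C − 31.9 °C)/0.9117 = 349 W

Q = 349 W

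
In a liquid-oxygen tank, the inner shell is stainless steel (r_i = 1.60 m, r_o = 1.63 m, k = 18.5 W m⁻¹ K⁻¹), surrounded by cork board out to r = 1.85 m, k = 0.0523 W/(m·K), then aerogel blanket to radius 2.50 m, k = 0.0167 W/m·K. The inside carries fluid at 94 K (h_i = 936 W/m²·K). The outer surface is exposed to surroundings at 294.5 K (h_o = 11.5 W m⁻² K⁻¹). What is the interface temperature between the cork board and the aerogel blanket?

Series thermal resistances, inner to outer:
  R_conv,in = 1/(4πr²h) = 1/(4π·1.60²·936) = 3.321×10^-5 K/W
  R_stainless steel = (1/1.60 − 1/1.63)/(4πk) = 0.01150/(4π·18.5) = 4.948×10^-5 K/W
  R_cork board = (1/1.63 − 1/1.85)/(4πk) = 0.07296/(4π·0.0523) = 0.1110 K/W
  R_aerogel blanket = (1/1.85 − 1/2.50)/(4πk) = 0.1405/(4π·0.0167) = 0.6697 K/W
  R_conv,out = 1/(4πr²h) = 1/(4π·2.50²·11.5) = 0.001107 K/W
ΣR = 3.321×10^-5 + 4.948×10^-5 + 0.1110 + 0.6697 + 0.001107 = 0.7819 K/W
Q = ΔT/ΣR = (94 K − 294.5 K)/0.7819 = -256.4 W
From the inner boundary to the cork board/aerogel blanket interface, ΣR_partial = 0.1111 K/W.
T_interface = T_in − Q·ΣR_partial = 94 K − (-256.4)(0.1111) = 122 K

T = 122 K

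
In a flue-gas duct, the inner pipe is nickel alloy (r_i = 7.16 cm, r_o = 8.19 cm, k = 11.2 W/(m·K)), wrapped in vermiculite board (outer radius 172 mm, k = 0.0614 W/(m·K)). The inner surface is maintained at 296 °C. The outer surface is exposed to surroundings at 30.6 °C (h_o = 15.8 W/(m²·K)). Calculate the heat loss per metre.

Q' = 134 W/m

Treat each layer as a resistance in series:
  R'_nickel alloy = ln(0.0819/0.0716)/(2πk) = 0.1344/(2π·11.2) = 0.001910 m·K/W
  R'_vermiculite board = ln(0.172/0.0819)/(2πk) = 0.7420/(2π·0.0614) = 1.923 m·K/W
  R'_conv,out = 1/(2πr h) = 1/(2π·0.172·15.8) = 0.05856 m·K/W
ΣR = 0.001910 + 1.923 + 0.05856 = 1.983 m·K/W
Q' = ΔT/ΣR = (296 °C − 30.6 °C)/1.983 = 134 W/m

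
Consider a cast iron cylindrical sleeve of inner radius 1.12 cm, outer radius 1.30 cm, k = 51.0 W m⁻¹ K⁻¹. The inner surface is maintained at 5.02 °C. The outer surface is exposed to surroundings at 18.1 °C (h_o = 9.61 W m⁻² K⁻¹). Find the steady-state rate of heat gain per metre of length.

Q' = 10.3 W/m

Series thermal resistances, inner to outer:
  R'_cast iron = ln(0.0130/0.0112)/(2πk) = 0.1490/(2π·51.0) = 4.651×10^-4 m·K/W
  R'_conv,out = 1/(2πr h) = 1/(2π·0.0130·9.61) = 1.274 m·K/W
ΣR = 4.651×10^-4 + 1.274 = 1.274 m·K/W
Q' = ΔT/ΣR = (5.02 °C − 18.1 °C)/1.274 = -10.3 W/m
(Negative Q' ⇒ heat flows inward; heat gain = 10.3 W/m.)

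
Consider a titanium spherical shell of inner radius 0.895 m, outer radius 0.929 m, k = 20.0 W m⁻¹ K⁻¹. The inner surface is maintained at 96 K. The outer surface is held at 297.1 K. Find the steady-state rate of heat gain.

Q = 4πk·ΔT/(1/r₁ − 1/r₂) = 4π × 20.0 × 201.1 / (1/0.895 − 1/0.929) = 1.24×10^6 W

Q = 1240 kW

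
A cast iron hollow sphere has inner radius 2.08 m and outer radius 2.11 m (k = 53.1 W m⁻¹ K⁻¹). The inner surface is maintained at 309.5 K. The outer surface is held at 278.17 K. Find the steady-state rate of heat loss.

Q = 3060 kW

Q = 4πk·ΔT/(1/r₁ − 1/r₂) = 4π × 53.1 × 31.33 / (1/2.08 − 1/2.11) = 3.06×10^6 W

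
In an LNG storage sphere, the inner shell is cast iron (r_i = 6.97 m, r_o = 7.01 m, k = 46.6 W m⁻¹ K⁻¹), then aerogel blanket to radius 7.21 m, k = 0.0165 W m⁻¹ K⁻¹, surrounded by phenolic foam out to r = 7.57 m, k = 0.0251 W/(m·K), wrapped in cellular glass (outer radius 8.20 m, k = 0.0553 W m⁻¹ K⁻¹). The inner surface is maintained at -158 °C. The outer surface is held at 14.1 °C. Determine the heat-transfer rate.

Treat each layer as a resistance in series:
  R_cast iron = (1/6.97 − 1/7.01)/(4πk) = 8.187×10^-4/(4π·46.6) = 1.398×10^-6 K/W
  R_aerogel blanket = (1/7.01 − 1/7.21)/(4πk) = 0.003957/(4π·0.0165) = 0.01908 K/W
  R_phenolic foam = (1/7.21 − 1/7.57)/(4πk) = 0.006596/(4π·0.0251) = 0.02091 K/W
  R_cellular glass = (1/7.57 − 1/8.20)/(4πk) = 0.01015/(4π·0.0553) = 0.01460 K/W
ΣR = 1.398×10^-6 + 0.01908 + 0.02091 + 0.01460 = 0.05459 K/W
Q = ΔT/ΣR = (-158 °C − 14.1 °C)/0.05459 = -3150 W
(Negative Q ⇒ heat flows inward; heat gain = 3150 W.)

Q = 3.15 kW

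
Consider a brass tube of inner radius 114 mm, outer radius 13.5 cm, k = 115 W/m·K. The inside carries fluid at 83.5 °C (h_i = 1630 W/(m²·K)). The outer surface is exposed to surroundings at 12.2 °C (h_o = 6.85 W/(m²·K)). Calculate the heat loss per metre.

Q' = 412 W/m

Resistance network (inner→outer):
  R'_conv,in = 1/(2πr h) = 1/(2π·0.114·1630) = 8.565×10^-4 m·K/W
  R'_brass = ln(0.135/0.114)/(2πk) = 0.1691/(2π·115) = 2.340×10^-4 m·K/W
  R'_conv,out = 1/(2πr h) = 1/(2π·0.135·6.85) = 0.1721 m·K/W
ΣR = 8.565×10^-4 + 2.340×10^-4 + 0.1721 = 0.1732 m·K/W
Q' = ΔT/ΣR = (83.5 °C − 12.2 °C)/0.1732 = 412 W/m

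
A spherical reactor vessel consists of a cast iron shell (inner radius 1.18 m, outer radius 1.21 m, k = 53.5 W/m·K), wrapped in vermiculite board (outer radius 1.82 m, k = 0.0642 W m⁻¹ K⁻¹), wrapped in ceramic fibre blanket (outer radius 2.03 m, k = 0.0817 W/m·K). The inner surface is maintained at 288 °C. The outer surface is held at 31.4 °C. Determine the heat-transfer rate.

Resistance network (inner→outer):
  R_cast iron = (1/1.18 − 1/1.21)/(4πk) = 0.02101/(4π·53.5) = 3.125×10^-5 K/W
  R_vermiculite board = (1/1.21 − 1/1.82)/(4πk) = 0.2770/(4π·0.0642) = 0.3433 K/W
  R_ceramic fibre blanket = (1/1.82 − 1/2.03)/(4πk) = 0.05684/(4π·0.0817) = 0.05536 K/W
ΣR = 3.125×10^-5 + 0.3433 + 0.05536 = 0.3987 K/W
Q = ΔT/ΣR = (288 °C − 31.4 °C)/0.3987 = 644 W

Q = 644 W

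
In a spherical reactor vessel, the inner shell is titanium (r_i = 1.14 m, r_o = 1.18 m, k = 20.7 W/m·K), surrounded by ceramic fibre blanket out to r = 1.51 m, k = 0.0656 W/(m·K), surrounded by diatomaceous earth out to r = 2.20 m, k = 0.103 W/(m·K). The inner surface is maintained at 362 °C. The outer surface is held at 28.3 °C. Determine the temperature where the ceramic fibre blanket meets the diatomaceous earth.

Resistance network (inner→outer):
  R_titanium = (1/1.14 − 1/1.18)/(4πk) = 0.02974/(4π·20.7) = 1.143×10^-4 K/W
  R_ceramic fibre blanket = (1/1.18 − 1/1.51)/(4πk) = 0.1852/(4π·0.0656) = 0.2247 K/W
  R_diatomaceous earth = (1/1.51 − 1/2.20)/(4πk) = 0.2077/(4π·0.103) = 0.1605 K/W
ΣR = 1.143×10^-4 + 0.2247 + 0.1605 = 0.3853 K/W
Q = ΔT/ΣR = (362 °C − 28.3 °C)/0.3853 = 866.1 W
From the inner boundary to the ceramic fibre blanket/diatomaceous earth interface, ΣR_partial = 0.2248 K/W.
T_interface = T_in − Q·ΣR_partial = 362 °C − (866.1)(0.2248) = 167 °C

T = 167 °C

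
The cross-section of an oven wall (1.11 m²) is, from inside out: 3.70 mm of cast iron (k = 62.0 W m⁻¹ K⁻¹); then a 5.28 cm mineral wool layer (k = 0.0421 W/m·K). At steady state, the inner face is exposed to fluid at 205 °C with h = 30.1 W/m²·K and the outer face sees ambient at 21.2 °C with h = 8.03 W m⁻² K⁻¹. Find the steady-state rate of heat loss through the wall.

Q = 144 W

Resistance network (inner→outer):
  R_conv,in = 1/(hA) = 1/(30.1·1.11) = 0.02993 K/W
  R_cast iron = L/(kA) = 0.00370/(62.0·1.11) = 5.376×10^-5 K/W
  R_mineral wool = L/(kA) = 0.0528/(0.0421·1.11) = 1.130 K/W
  R_conv,out = 1/(hA) = 1/(8.03·1.11) = 0.1122 K/W
ΣR = 0.02993 + 5.376×10^-5 + 1.130 + 0.1122 = 1.272 K/W
Q = ΔT/ΣR = (205 °C − 21.2 °C)/1.272 = 144 W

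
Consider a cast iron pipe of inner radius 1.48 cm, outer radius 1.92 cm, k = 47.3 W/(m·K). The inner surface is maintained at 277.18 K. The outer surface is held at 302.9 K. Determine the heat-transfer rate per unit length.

Q' = 29400 W/m

Q' = 2πk·ΔT/ln(r₂/r₁) = 2π × 47.3 × 25.72 / ln(0.0192/0.0148) = 29400 W/m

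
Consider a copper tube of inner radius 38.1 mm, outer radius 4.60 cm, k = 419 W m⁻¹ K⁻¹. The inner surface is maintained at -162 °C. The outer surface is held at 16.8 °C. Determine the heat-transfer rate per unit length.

Q' = 2πk·ΔT/ln(r₂/r₁) = 2π × 419 × 178.8 / ln(0.0460/0.0381) = 2.50×10^6 W/m

Q' = 2500 kW/m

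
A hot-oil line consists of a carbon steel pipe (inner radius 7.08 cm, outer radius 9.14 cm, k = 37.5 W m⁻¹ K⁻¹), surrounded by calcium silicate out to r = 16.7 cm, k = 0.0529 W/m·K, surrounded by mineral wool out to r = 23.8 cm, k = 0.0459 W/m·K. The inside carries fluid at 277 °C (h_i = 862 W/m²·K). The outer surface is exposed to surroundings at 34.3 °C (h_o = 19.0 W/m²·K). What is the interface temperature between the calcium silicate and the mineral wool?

Treat each layer as a resistance in series:
  R'_conv,in = 1/(2πr h) = 1/(2π·0.0708·862) = 0.002608 m·K/W
  R'_carbon steel = ln(0.0914/0.0708)/(2πk) = 0.2554/(2π·37.5) = 0.001084 m·K/W
  R'_calcium silicate = ln(0.167/0.0914)/(2πk) = 0.6027/(2π·0.0529) = 1.813 m·K/W
  R'_mineral wool = ln(0.238/0.167)/(2πk) = 0.3543/(2π·0.0459) = 1.228 m·K/W
  R'_conv,out = 1/(2πr h) = 1/(2π·0.238·19.0) = 0.03520 m·K/W
ΣR = 0.002608 + 0.001084 + 1.813 + 1.228 + 0.03520 = 3.080 m·K/W
Q' = ΔT/ΣR = (277 °C − 34.3 °C)/3.080 = 78.80 W/m
From the inner boundary to the calcium silicate/mineral wool interface, ΣR_partial = 1.817 m·K/W.
T_interface = T_in − Q'·ΣR_partial = 277 °C − (78.80)(1.817) = 134 °C

T = 134 °C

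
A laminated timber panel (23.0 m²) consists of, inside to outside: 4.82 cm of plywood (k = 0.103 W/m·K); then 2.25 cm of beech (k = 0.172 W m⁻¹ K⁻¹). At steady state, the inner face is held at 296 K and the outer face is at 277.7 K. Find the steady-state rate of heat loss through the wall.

Treat each layer as a resistance in series:
  R_plywood = L/(kA) = 0.0482/(0.103·23.0) = 0.02035 K/W
  R_beech = L/(kA) = 0.0225/(0.172·23.0) = 0.005688 K/W
ΣR = 0.02035 + 0.005688 = 0.02604 K/W
Q = ΔT/ΣR = (296 K − 277.7 K)/0.02604 = 703 W

Q = 703 W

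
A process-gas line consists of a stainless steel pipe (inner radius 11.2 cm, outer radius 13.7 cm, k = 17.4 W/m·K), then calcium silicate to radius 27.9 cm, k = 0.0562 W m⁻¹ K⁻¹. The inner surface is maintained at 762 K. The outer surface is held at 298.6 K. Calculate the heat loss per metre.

Treat each layer as a resistance in series:
  R'_stainless steel = ln(0.137/0.112)/(2πk) = 0.2015/(2π·17.4) = 0.001843 m·K/W
  R'_calcium silicate = ln(0.279/0.137)/(2πk) = 0.7112/(2π·0.0562) = 2.014 m·K/W
ΣR = 0.001843 + 2.014 = 2.016 m·K/W
Q' = ΔT/ΣR = (762 K − 298.6 K)/2.016 = 230 W/m

Q' = 230 W/m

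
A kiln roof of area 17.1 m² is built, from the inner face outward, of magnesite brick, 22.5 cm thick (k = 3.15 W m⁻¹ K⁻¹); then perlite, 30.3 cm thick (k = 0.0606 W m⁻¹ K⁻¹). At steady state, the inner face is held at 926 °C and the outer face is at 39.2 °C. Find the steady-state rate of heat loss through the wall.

Treat each layer as a resistance in series:
  R_magnesite brick = L/(kA) = 0.225/(3.15·17.1) = 0.004177 K/W
  R_perlite = L/(kA) = 0.303/(0.0606·17.1) = 0.2924 K/W
ΣR = 0.004177 + 0.2924 = 0.2966 K/W
Q = ΔT/ΣR = (926 °C − 39.2 °C)/0.2966 = 2990 W

Q = 2.99 kW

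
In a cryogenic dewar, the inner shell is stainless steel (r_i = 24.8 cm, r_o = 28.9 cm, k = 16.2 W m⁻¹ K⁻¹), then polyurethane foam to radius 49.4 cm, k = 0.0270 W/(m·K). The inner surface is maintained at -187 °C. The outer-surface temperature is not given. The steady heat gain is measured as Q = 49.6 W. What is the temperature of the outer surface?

Sum the resistances:
  R_stainless steel = (1/0.248 − 1/0.289)/(4πk) = 0.5721/(4π·16.2) = 0.002810 K/W
  R_polyurethane foam = (1/0.289 − 1/0.494)/(4πk) = 1.436/(4π·0.0270) = 4.232 K/W
ΣR = 4.235 K/W
ΔT = Q·ΣR = 49.6 × 4.235 = 210.1 K
Heat flows inward, so T_out = T_in + ΔT = -187 + 210.1 = 23.1 °C

T_out = 23.1 °C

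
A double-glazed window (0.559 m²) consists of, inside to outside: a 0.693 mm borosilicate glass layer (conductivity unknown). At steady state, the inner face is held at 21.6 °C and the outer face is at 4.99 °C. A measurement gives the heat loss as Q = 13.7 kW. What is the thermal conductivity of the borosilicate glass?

ΣR = ΔT/Q = |21.6 − 4.99|/13700 = 0.001212 K/W
L/(kA) = 0.001212 ⇒ k = 6.93×10^-4/(0.001212·0.559) = 1.02 W/m·K

k = 1.02 W/m·K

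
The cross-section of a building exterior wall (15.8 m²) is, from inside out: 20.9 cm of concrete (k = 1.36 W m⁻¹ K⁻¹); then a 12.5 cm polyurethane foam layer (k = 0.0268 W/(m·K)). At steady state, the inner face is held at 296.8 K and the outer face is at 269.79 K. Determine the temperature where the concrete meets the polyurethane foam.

T = 295.9 K

Series thermal resistances, inner to outer:
  R_concrete = L/(kA) = 0.209/(1.36·15.8) = 0.009726 K/W
  R_polyurethane foam = L/(kA) = 0.125/(0.0268·15.8) = 0.2952 K/W
ΣR = 0.009726 + 0.2952 = 0.3049 K/W
Q = ΔT/ΣR = (296.8 K − 269.79 K)/0.3049 = 88.59 W
From the inner boundary to the concrete/polyurethane foam interface, ΣR_partial = 0.009726 K/W.
T_interface = T_in − Q·ΣR_partial = 296.8 K − (88.59)(0.009726) = 295.9 K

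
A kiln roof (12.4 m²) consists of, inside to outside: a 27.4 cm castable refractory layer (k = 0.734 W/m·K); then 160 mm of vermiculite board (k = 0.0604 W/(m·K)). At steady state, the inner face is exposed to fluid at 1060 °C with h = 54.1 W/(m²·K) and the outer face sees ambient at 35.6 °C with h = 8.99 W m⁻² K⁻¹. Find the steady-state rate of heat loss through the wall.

Resistance network (inner→outer):
  R_conv,in = 1/(hA) = 1/(54.1·12.4) = 0.001491 K/W
  R_castable refractory = L/(kA) = 0.274/(0.734·12.4) = 0.03010 K/W
  R_vermiculite board = L/(kA) = 0.160/(0.0604·12.4) = 0.2136 K/W
  R_conv,out = 1/(hA) = 1/(8.99·12.4) = 0.008971 K/W
ΣR = 0.001491 + 0.03010 + 0.2136 + 0.008971 = 0.2542 K/W
Q = ΔT/ΣR = (1060 °C − 35.6 °C)/0.2542 = 4030 W

Q = 4030 W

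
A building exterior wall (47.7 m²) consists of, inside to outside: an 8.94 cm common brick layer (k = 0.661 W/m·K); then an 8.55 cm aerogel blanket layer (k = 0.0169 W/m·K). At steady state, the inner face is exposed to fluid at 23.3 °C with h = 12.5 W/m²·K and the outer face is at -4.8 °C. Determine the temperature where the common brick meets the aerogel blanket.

Resistance network (inner→outer):
  R_conv,in = 1/(hA) = 1/(12.5·47.7) = 0.001677 K/W
  R_common brick = L/(kA) = 0.0894/(0.661·47.7) = 0.002835 K/W
  R_aerogel blanket = L/(kA) = 0.0855/(0.0169·47.7) = 0.1061 K/W
ΣR = 0.001677 + 0.002835 + 0.1061 = 0.1106 K/W
Q = ΔT/ΣR = (23.3 °C − -4.8 °C)/0.1106 = 254.1 W
From the inner boundary to the common brick/aerogel blanket interface, ΣR_partial = 0.004512 K/W.
T_interface = T_in − Q·ΣR_partial = 23.3 °C − (254.1)(0.004512) = 22.2 °C

T = 22.2 °C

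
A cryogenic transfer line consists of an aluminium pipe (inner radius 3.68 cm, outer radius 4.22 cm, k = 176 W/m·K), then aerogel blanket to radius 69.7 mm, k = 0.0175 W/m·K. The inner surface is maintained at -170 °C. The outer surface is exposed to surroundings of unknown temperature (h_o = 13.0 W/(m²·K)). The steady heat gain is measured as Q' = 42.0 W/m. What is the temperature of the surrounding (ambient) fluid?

T_out = 29.0 °C

Sum the resistances:
  R'_aluminium = ln(0.0422/0.0368)/(2πk) = 0.1369/(2π·176) = 1.238×10^-4 m·K/W
  R'_aerogel blanket = ln(0.0697/0.0422)/(2πk) = 0.5018/(2π·0.0175) = 4.563 m·K/W
  R'_conv,out = 1/(2πr h) = 1/(2π·0.0697·13.0) = 0.1756 m·K/W
ΣR = 4.739 m·K/W
ΔT = Q'·ΣR = 42.0 × 4.739 = 199.0 K
Heat flows inward, so T_out = T_in + ΔT = -170 + 199.0 = 29.0 °C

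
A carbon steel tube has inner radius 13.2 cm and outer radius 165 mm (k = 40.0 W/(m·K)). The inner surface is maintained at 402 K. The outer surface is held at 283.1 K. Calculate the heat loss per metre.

Q' = 1.34×10^5 W/m

Q' = 2πk·ΔT/ln(r₂/r₁) = 2π × 40.0 × 118.9 / ln(0.165/0.132) = 1.34×10^5 W/m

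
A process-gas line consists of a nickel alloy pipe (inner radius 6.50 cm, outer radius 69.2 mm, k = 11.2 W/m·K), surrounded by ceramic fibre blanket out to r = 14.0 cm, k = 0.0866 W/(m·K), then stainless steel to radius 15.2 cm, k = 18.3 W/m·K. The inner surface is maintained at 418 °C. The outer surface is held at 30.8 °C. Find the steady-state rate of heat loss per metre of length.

Resistance network (inner→outer):
  R'_nickel alloy = ln(0.0692/0.0650)/(2πk) = 0.06261/(2π·11.2) = 8.898×10^-4 m·K/W
  R'_ceramic fibre blanket = ln(0.140/0.0692)/(2πk) = 0.7046/(2π·0.0866) = 1.295 m·K/W
  R'_stainless steel = ln(0.152/0.140)/(2πk) = 0.08224/(2π·18.3) = 7.152×10^-4 m·K/W
ΣR = 8.898×10^-4 + 1.295 + 7.152×10^-4 = 1.297 m·K/W
Q' = ΔT/ΣR = (418 °C − 30.8 °C)/1.297 = 299 W/m

Q' = 299 W/m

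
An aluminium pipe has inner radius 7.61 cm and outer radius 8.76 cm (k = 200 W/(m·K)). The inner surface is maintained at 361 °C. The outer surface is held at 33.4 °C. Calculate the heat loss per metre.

Q' = 2930 kW/m

Q' = 2πk·ΔT/ln(r₂/r₁) = 2π × 200 × 327.6 / ln(0.0876/0.0761) = 2.93×10^6 W/m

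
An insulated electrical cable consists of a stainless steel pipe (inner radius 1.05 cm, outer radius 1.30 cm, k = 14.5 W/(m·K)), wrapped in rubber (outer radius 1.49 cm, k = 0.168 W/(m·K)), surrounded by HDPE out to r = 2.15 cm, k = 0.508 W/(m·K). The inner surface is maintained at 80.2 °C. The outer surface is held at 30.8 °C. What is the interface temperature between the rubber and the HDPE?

Treat each layer as a resistance in series:
  R'_stainless steel = ln(0.0130/0.0105)/(2πk) = 0.2136/(2π·14.5) = 0.002344 m·K/W
  R'_rubber = ln(0.0149/0.0130)/(2πk) = 0.1364/(2π·0.168) = 0.1292 m·K/W
  R'_HDPE = ln(0.0215/0.0149)/(2πk) = 0.3667/(2π·0.508) = 0.1149 m·K/W
ΣR = 0.002344 + 0.1292 + 0.1149 = 0.2464 m·K/W
Q' = ΔT/ΣR = (80.2 °C − 30.8 °C)/0.2464 = 200.5 W/m
From the inner boundary to the rubber/HDPE interface, ΣR_partial = 0.1315 m·K/W.
T_interface = T_in − Q'·ΣR_partial = 80.2 °C − (200.5)(0.1315) = 53.8 °C

T = 53.8 °C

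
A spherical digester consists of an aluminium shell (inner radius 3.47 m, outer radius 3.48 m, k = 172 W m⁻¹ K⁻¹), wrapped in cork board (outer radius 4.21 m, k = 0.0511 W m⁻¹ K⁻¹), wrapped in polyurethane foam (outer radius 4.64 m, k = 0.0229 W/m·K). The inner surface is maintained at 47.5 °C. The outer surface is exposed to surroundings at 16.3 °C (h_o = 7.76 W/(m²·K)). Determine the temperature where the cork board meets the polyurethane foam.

T = 31.8 °C

Series thermal resistances, inner to outer:
  R_aluminium = (1/3.47 − 1/3.48)/(4πk) = 8.281×10^-4/(4π·172) = 3.831×10^-7 K/W
  R_cork board = (1/3.48 − 1/4.21)/(4πk) = 0.04983/(4π·0.0511) = 0.07759 K/W
  R_polyurethane foam = (1/4.21 − 1/4.64)/(4πk) = 0.02201/(4π·0.0229) = 0.07649 K/W
  R_conv,out = 1/(4πr²h) = 1/(4π·4.64²·7.76) = 4.763×10^-4 K/W
ΣR = 3.831×10^-7 + 0.07759 + 0.07649 + 4.763×10^-4 = 0.1546 K/W
Q = ΔT/ΣR = (47.5 °C − 16.3 °C)/0.1546 = 201.8 W
From the inner boundary to the cork board/polyurethane foam interface, ΣR_partial = 0.07759 K/W.
T_interface = T_in − Q·ΣR_partial = 47.5 °C − (201.8)(0.07759) = 31.8 °C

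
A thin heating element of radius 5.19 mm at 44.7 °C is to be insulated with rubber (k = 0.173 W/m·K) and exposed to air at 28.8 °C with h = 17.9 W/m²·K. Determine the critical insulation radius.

r_cr = 0.966 cm

For a cylinder, r_cr = k_ins/h = 0.173/17.9 = 0.00966 m = 0.966 cm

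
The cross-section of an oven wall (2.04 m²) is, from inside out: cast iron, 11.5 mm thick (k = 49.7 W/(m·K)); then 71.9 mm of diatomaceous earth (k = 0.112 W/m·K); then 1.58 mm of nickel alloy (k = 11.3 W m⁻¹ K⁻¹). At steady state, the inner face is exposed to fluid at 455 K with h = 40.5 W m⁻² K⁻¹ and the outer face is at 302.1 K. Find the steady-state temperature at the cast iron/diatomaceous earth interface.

Resistance network (inner→outer):
  R_conv,in = 1/(hA) = 1/(40.5·2.04) = 0.01210 K/W
  R_cast iron = L/(kA) = 0.0115/(49.7·2.04) = 1.134×10^-4 K/W
  R_diatomaceous earth = L/(kA) = 0.0719/(0.112·2.04) = 0.3147 K/W
  R_nickel alloy = L/(kA) = 0.00158/(11.3·2.04) = 6.854×10^-5 K/W
ΣR = 0.01210 + 1.134×10^-4 + 0.3147 + 6.854×10^-5 = 0.3270 K/W
Q = ΔT/ΣR = (455 K − 302.1 K)/0.3270 = 467.6 W
From the inner boundary to the cast iron/diatomaceous earth interface, ΣR_partial = 0.01221 K/W.
T_interface = T_in − Q·ΣR_partial = 455 K − (467.6)(0.01221) = 449 K

T = 449 K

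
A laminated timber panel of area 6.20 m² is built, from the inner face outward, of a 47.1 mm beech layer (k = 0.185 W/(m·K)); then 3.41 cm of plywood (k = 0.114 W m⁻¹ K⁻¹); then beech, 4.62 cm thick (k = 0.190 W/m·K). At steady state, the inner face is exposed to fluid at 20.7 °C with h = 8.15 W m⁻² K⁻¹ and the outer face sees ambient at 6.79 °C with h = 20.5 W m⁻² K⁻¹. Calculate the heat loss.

Q = 89.1 W

Resistance network (inner→outer):
  R_conv,in = 1/(hA) = 1/(8.15·6.20) = 0.01979 K/W
  R_beech = L/(kA) = 0.0471/(0.185·6.20) = 0.04106 K/W
  R_plywood = L/(kA) = 0.0341/(0.114·6.20) = 0.04825 K/W
  R_beech = L/(kA) = 0.0462/(0.190·6.20) = 0.03922 K/W
  R_conv,out = 1/(hA) = 1/(20.5·6.20) = 0.007868 K/W
ΣR = 0.01979 + 0.04106 + 0.04825 + 0.03922 + 0.007868 = 0.1562 K/W
Q = ΔT/ΣR = (20.7 °C − 6.79 °C)/0.1562 = 89.1 W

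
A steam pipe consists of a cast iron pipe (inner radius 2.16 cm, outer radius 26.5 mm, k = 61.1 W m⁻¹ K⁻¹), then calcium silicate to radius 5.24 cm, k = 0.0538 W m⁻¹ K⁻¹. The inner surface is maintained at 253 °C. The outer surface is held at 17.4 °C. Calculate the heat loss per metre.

Q' = 117 W/m

Resistance network (inner→outer):
  R'_cast iron = ln(0.0265/0.0216)/(2πk) = 0.2045/(2π·61.1) = 5.326×10^-4 m·K/W
  R'_calcium silicate = ln(0.0524/0.0265)/(2πk) = 0.6818/(2π·0.0538) = 2.017 m·K/W
ΣR = 5.326×10^-4 + 2.017 = 2.018 m·K/W
Q' = ΔT/ΣR = (253 °C − 17.4 °C)/2.018 = 117 W/m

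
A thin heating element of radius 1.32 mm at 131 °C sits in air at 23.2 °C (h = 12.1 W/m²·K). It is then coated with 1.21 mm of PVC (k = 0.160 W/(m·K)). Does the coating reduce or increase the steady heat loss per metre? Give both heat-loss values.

Critical radius for a cylinder: r_cr = k/h = 0.0132 m = 1.32 cm.
Outer radius after coating: r₂ = 0.00132 + 0.00121 = 0.00253 m.
Since r₁ < r_cr and r₂ ≤ r_cr, the coating moves toward the maximum at r_cr — heat loss rises.
Bare: R = 1/(2πr₁h) = 9.965 m·K/W; Q = 107.8/9.965 = 10.8 W/m.
Coated: R = R_cond + R_conv = 5.846 m·K/W; Q = 107.8/5.846 = 18.4 W/m.

increases: 10.8 → 18.4 W/m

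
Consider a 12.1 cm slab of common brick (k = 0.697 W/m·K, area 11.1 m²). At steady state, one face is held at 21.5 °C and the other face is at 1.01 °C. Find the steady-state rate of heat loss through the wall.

Q = 1310 W

Q = kA·ΔT/L = 0.697 × 11.1 × |21.5 °C − 1.01 °C| / 0.121 = 1310 W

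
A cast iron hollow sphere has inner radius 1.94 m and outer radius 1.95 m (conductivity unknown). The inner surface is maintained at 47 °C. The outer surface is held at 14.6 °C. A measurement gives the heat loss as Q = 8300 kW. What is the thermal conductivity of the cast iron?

k = 53.9 W/m·K

ΣR = ΔT/Q = |47 − 14.6|/8.30×10^6 = 3.904×10^-6 K/W
(1/r₁−1/r₂)/(4πk) = 3.904×10^-6 ⇒ k = 0.002643/(4π·3.904×10^-6) = 53.9 W/m·K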